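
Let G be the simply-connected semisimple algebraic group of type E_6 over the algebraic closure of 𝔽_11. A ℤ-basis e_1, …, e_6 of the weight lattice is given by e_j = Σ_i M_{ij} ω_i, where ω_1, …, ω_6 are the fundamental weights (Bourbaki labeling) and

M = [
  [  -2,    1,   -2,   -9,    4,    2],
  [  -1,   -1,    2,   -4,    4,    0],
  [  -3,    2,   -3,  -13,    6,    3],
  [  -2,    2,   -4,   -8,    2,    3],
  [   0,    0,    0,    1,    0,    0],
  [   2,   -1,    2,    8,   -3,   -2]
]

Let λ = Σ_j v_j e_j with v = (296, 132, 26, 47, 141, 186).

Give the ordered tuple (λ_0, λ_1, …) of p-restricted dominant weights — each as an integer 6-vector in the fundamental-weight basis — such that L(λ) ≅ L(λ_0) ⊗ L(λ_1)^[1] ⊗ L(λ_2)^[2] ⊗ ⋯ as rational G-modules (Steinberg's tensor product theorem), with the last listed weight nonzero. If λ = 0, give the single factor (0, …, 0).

Change of basis e → ω: c = M·v where v = (296, 132, 26, 47, 141, 186):
  c_1 = -2*296 + 1*132 + -2*26 + -9*47 + 4*141 + 2*186 = 1
  c_2 = -1*296 + -1*132 + 2*26 + -4*47 + 4*141 + 0*186 = 0
  c_3 = -3*296 + 2*132 + -3*26 + -13*47 + 6*141 + 3*186 = 91
  c_4 = -2*296 + 2*132 + -4*26 + -8*47 + 2*141 + 3*186 = 32
  c_5 = 0*296 + 0*132 + 0*26 + 1*47 + 0*141 + 0*186 = 47
  c_6 = 2*296 + -1*132 + 2*26 + 8*47 + -3*141 + -2*186 = 93
Writing each c_i in base p = 11:
  c_1 = 1 = 1·11^0
  c_2 = 0
  c_3 = 91 = 3·11^0 + 8·11^1
  c_4 = 32 = 10·11^0 + 2·11^1
  c_5 = 47 = 3·11^0 + 4·11^1
  c_6 = 93 = 5·11^0 + 8·11^1
p-restricted factor λ_0 = (1, 0, 3, 10, 3, 5)
p-restricted factor λ_1 = (0, 0, 8, 2, 4, 8)

((1, 0, 3, 10, 3, 5), (0, 0, 8, 2, 4, 8))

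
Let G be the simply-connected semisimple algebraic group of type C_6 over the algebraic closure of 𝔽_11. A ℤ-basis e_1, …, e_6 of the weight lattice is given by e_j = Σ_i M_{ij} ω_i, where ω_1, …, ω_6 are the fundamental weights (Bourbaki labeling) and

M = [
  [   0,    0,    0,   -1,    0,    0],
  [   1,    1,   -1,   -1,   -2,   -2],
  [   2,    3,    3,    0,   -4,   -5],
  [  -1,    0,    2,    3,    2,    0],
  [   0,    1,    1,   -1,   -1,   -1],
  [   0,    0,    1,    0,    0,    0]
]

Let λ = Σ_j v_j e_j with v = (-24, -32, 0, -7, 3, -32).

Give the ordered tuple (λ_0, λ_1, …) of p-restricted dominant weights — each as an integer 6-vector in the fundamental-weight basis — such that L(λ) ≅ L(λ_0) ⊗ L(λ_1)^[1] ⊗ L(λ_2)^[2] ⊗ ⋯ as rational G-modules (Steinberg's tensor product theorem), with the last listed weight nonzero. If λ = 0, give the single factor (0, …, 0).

Converting to the ω-basis (c_i = row i of M dotted with v = (-24, -32, 0, -7, 3, -32)):
  c_1 = (0)·(-24) + (0)·(-32) + (0)·(0) + (-1)·(-7) + (0)·(3) + (0)·(-32) = 7
  c_2 = (1)·(-24) + (1)·(-32) + (-1)·(0) + (-1)·(-7) + (-2)·(3) + (-2)·(-32) = 9
  c_3 = (2)·(-24) + (3)·(-32) + (3)·(0) + (0)·(-7) + (-4)·(3) + (-5)·(-32) = 4
  c_4 = (-1)·(-24) + (0)·(-32) + (2)·(0) + (3)·(-7) + (2)·(3) + (0)·(-32) = 9
  c_5 = (0)·(-24) + (1)·(-32) + (1)·(0) + (-1)·(-7) + (-1)·(3) + (-1)·(-32) = 4
  c_6 = (0)·(-24) + (0)·(-32) + (1)·(0) + (0)·(-7) + (0)·(3) + (0)·(-32) = 0
Base-11 expansion of each c_i:
  c_1 = 7 = 7·11^0
  c_2 = 9 = 9·11^0
  c_3 = 4 = 4·11^0
  c_4 = 9 = 9·11^0
  c_5 = 4 = 4·11^0
  c_6 = 0
λ_0 = (7, 9, 4, 9, 4, 0)

((7, 9, 4, 9, 4, 0),)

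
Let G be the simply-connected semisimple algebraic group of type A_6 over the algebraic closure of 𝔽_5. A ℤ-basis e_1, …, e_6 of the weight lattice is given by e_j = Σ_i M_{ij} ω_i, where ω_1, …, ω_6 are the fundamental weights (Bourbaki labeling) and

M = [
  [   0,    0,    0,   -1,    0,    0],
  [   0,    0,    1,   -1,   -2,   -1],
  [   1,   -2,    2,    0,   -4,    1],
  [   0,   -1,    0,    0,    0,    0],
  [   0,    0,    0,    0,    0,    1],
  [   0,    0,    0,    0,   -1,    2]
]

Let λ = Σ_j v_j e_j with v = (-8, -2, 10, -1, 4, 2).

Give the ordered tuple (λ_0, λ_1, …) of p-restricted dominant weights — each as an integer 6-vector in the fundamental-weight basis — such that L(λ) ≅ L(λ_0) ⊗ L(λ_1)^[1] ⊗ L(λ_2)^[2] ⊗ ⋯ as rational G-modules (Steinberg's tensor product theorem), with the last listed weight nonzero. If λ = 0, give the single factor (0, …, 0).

Compute c_i = Σ_j M_{ij} v_j with v = (-8, -2, 10, -1, 4, 2):
  c_1 = 0*-8 + 0*-2 + 0*10 + -1*-1 + 0*4 + 0*2 = 1
  c_2 = 0*-8 + 0*-2 + 1*10 + -1*-1 + -2*4 + -1*2 = 1
  c_3 = 1*-8 + -2*-2 + 2*10 + 0*-1 + -4*4 + 1*2 = 2
  c_4 = 0*-8 + -1*-2 + 0*10 + 0*-1 + 0*4 + 0*2 = 2
  c_5 = 0*-8 + 0*-2 + 0*10 + 0*-1 + 0*4 + 1*2 = 2
  c_6 = 0*-8 + 0*-2 + 0*10 + 0*-1 + -1*4 + 2*2 = 0
Writing each c_i in base p = 5:
  c_1 = 1 = 1·5^0
  c_2 = 1 = 1·5^0
  c_3 = 2 = 2·5^0
  c_4 = 2 = 2·5^0
  c_5 = 2 = 2·5^0
  c_6 = 0
p-restricted factor λ_0 = (1, 1, 2, 2, 2, 0)

((1, 1, 2, 2, 2, 0),)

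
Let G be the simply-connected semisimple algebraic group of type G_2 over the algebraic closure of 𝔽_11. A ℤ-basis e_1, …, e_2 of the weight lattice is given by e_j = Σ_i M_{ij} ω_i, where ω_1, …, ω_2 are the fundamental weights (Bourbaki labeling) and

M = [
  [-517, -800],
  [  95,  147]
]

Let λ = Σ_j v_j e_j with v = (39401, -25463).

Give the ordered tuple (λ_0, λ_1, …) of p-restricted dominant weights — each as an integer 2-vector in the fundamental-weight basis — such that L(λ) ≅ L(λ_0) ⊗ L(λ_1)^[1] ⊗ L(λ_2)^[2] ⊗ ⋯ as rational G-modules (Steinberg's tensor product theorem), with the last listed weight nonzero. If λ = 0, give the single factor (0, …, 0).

((6, 1), (7, 3))

ω-coordinates c = M·v, v = (39401, -25463):
  c_1 = (-517)·(39401) + (-800)·(-25463) = 83
  c_2 = (95)·(39401) + (147)·(-25463) = 34
Writing each c_i in base p = 11:
  c_1 = 83 = 6·11^0 + 7·11^1
  c_2 = 34 = 1·11^0 + 3·11^1
Factor λ_0 = (6, 1)
Factor λ_1 = (7, 3)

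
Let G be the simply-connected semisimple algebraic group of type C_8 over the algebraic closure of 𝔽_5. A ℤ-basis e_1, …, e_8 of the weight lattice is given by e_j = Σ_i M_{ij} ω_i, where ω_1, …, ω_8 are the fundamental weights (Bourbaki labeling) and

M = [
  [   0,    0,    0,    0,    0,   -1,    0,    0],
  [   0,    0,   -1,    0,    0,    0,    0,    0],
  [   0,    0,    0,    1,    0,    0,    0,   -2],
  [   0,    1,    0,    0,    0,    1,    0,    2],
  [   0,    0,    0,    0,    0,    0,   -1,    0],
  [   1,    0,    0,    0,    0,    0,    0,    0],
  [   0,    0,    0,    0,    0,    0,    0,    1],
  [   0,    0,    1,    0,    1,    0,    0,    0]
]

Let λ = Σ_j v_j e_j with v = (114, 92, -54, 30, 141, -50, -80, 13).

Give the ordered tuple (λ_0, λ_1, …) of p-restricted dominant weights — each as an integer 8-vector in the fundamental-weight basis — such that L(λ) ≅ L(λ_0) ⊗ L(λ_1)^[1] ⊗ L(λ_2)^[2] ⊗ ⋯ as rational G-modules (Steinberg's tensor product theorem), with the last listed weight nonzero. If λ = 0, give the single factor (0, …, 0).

((0, 4, 4, 3, 0, 4, 3, 2), (0, 0, 0, 3, 1, 2, 2, 2), (2, 2, 0, 2, 3, 4, 0, 3))

Converting to the ω-basis (c_i = row i of M dotted with v = (114, 92, -54, 30, 141, -50, -80, 13)):
  c_1 = 0*114 + 0*92 + 0*-54 + 0*30 + 0*141 + -1*-50 + 0*-80 + 0*13 = 50
  c_2 = 0*114 + 0*92 + -1*-54 + 0*30 + 0*141 + 0*-50 + 0*-80 + 0*13 = 54
  c_3 = 0*114 + 0*92 + 0*-54 + 1*30 + 0*141 + 0*-50 + 0*-80 + -2*13 = 4
  c_4 = 0*114 + 1*92 + 0*-54 + 0*30 + 0*141 + 1*-50 + 0*-80 + 2*13 = 68
  c_5 = 0*114 + 0*92 + 0*-54 + 0*30 + 0*141 + 0*-50 + -1*-80 + 0*13 = 80
  c_6 = 1*114 + 0*92 + 0*-54 + 0*30 + 0*141 + 0*-50 + 0*-80 + 0*13 = 114
  c_7 = 0*114 + 0*92 + 0*-54 + 0*30 + 0*141 + 0*-50 + 0*-80 + 1*13 = 13
  c_8 = 0*114 + 0*92 + 1*-54 + 0*30 + 1*141 + 0*-50 + 0*-80 + 0*13 = 87
p = 5; digits c_i = Σ_j d_{ij}·5^j, 0 ≤ d_{ij} < 5:
  c_1 = 50 = 0·5^0 + 0·5^1 + 2·5^2
  c_2 = 54 = 4·5^0 + 0·5^1 + 2·5^2
  c_3 = 4 = 4·5^0
  c_4 = 68 = 3·5^0 + 3·5^1 + 2·5^2
  c_5 = 80 = 0·5^0 + 1·5^1 + 3·5^2
  c_6 = 114 = 4·5^0 + 2·5^1 + 4·5^2
  c_7 = 13 = 3·5^0 + 2·5^1
  c_8 = 87 = 2·5^0 + 2·5^1 + 3·5^2
Factor λ_0 = (0, 4, 4, 3, 0, 4, 3, 2)
Factor λ_1 = (0, 0, 0, 3, 1, 2, 2, 2)
Factor λ_2 = (2, 2, 0, 2, 3, 4, 0, 3)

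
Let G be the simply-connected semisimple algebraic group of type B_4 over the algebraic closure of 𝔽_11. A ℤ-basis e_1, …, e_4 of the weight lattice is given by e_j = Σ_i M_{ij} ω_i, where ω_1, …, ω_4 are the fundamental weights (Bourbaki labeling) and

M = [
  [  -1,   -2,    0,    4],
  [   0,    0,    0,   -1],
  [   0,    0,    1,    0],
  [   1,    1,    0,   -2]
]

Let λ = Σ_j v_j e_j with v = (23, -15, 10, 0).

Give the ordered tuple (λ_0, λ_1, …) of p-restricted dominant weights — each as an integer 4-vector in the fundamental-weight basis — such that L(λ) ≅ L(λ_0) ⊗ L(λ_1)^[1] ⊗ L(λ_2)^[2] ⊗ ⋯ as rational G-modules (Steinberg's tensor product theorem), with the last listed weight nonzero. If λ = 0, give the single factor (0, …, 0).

ω-coordinates c = M·v, v = (23, -15, 10, 0):
  c_1 = -1*23 + -2*-15 + 0*10 + 4*0 = 7
  c_2 = 0*23 + 0*-15 + 0*10 + -1*0 = 0
  c_3 = 0*23 + 0*-15 + 1*10 + 0*0 = 10
  c_4 = 1*23 + 1*-15 + 0*10 + -2*0 = 8
Base-11 expansion of each c_i:
  c_1 = 7 = 7·11^0
  c_2 = 0
  c_3 = 10 = 10·11^0
  c_4 = 8 = 8·11^0
Factor λ_0 = (7, 0, 10, 8)

((7, 0, 10, 8),)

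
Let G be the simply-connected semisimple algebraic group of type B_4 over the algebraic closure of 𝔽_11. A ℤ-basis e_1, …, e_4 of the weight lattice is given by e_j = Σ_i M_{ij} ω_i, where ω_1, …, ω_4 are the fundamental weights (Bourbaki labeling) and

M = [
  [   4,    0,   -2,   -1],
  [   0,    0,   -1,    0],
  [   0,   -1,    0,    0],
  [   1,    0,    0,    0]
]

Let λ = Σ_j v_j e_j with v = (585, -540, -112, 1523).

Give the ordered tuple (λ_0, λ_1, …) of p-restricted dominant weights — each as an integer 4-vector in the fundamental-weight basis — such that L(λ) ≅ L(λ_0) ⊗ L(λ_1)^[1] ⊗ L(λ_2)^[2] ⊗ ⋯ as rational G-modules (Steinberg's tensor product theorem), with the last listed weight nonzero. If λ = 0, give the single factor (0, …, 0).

Converting to the ω-basis (c_i = row i of M dotted with v = (585, -540, -112, 1523)):
  c_1 = 4·585 + (0)·(-540) + (-2)·(-112) + (-1)·(1523) = 1041
  c_2 = 0·585 + (0)·(-540) + (-1)·(-112) + 0·1523 = 112
  c_3 = 0·585 + (-1)·(-540) + (0)·(-112) + 0·1523 = 540
  c_4 = 1·585 + (0)·(-540) + (0)·(-112) + 0·1523 = 585
p = 11; digits c_i = Σ_j d_{ij}·11^j, 0 ≤ d_{ij} < 11:
  c_1 = 1041 = 7·11^0 + 6·11^1 + 8·11^2
  c_2 = 112 = 2·11^0 + 10·11^1
  c_3 = 540 = 1·11^0 + 5·11^1 + 4·11^2
  c_4 = 585 = 2·11^0 + 9·11^1 + 4·11^2
λ_0 = (7, 2, 1, 2)
λ_1 = (6, 10, 5, 9)
λ_2 = (8, 0, 4, 4)

((7, 2, 1, 2), (6, 10, 5, 9), (8, 0, 4, 4))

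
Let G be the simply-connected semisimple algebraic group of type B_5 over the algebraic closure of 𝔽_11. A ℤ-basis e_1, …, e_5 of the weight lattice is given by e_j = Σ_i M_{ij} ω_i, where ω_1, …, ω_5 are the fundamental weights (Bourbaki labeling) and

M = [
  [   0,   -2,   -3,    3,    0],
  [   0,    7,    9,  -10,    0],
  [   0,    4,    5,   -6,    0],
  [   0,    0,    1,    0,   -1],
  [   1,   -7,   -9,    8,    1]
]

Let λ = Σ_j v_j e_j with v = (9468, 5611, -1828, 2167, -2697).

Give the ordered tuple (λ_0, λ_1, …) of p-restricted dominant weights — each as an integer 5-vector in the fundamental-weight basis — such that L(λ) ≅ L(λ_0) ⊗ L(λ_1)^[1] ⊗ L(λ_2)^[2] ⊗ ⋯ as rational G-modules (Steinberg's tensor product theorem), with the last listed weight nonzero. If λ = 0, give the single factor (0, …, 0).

ω-coordinates c = M·v, v = (9468, 5611, -1828, 2167, -2697):
  c_1 = 0*9468 + -2*5611 + -3*-1828 + 3*2167 + 0*-2697 = 763
  c_2 = 0*9468 + 7*5611 + 9*-1828 + -10*2167 + 0*-2697 = 1155
  c_3 = 0*9468 + 4*5611 + 5*-1828 + -6*2167 + 0*-2697 = 302
  c_4 = 0*9468 + 0*5611 + 1*-1828 + 0*2167 + -1*-2697 = 869
  c_5 = 1*9468 + -7*5611 + -9*-1828 + 8*2167 + 1*-2697 = 1282
Base-11 expansion of each c_i:
  c_1 = 763 = 4·11^0 + 3·11^1 + 6·11^2
  c_2 = 1155 = 0·11^0 + 6·11^1 + 9·11^2
  c_3 = 302 = 5·11^0 + 5·11^1 + 2·11^2
  c_4 = 869 = 0·11^0 + 2·11^1 + 7·11^2
  c_5 = 1282 = 6·11^0 + 6·11^1 + 10·11^2
λ_0 = (4, 0, 5, 0, 6)
λ_1 = (3, 6, 5, 2, 6)
λ_2 = (6, 9, 2, 7, 10)

((4, 0, 5, 0, 6), (3, 6, 5, 2, 6), (6, 9, 2, 7, 10))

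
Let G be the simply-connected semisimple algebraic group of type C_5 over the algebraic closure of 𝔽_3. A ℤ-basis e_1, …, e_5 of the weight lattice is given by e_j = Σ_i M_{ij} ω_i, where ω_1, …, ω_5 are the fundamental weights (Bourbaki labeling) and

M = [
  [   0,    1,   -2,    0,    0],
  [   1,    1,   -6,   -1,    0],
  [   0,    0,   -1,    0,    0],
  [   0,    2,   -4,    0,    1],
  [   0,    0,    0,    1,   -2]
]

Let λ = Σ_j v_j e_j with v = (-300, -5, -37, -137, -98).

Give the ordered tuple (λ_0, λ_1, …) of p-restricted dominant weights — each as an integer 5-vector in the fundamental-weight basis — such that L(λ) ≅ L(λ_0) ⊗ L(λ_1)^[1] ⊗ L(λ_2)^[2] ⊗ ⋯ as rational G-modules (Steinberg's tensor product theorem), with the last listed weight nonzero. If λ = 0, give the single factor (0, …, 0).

((0, 0, 1, 1, 2), (2, 0, 0, 1, 1), (1, 0, 1, 1, 0), (2, 2, 1, 1, 2))

ω-coordinates c = M·v, v = (-300, -5, -37, -137, -98):
  c_1 = (0)·(-300) + (1)·(-5) + (-2)·(-37) + (0)·(-137) + (0)·(-98) = 69
  c_2 = (1)·(-300) + (1)·(-5) + (-6)·(-37) + (-1)·(-137) + (0)·(-98) = 54
  c_3 = (0)·(-300) + (0)·(-5) + (-1)·(-37) + (0)·(-137) + (0)·(-98) = 37
  c_4 = (0)·(-300) + (2)·(-5) + (-4)·(-37) + (0)·(-137) + (1)·(-98) = 40
  c_5 = (0)·(-300) + (0)·(-5) + (0)·(-37) + (1)·(-137) + (-2)·(-98) = 59
Writing each c_i in base p = 3:
  c_1 = 69 = 0·3^0 + 2·3^1 + 1·3^2 + 2·3^3
  c_2 = 54 = 0·3^0 + 0·3^1 + 0·3^2 + 2·3^3
  c_3 = 37 = 1·3^0 + 0·3^1 + 1·3^2 + 1·3^3
  c_4 = 40 = 1·3^0 + 1·3^1 + 1·3^2 + 1·3^3
  c_5 = 59 = 2·3^0 + 1·3^1 + 0·3^2 + 2·3^3
Factor λ_0 = (0, 0, 1, 1, 2)
Factor λ_1 = (2, 0, 0, 1, 1)
Factor λ_2 = (1, 0, 1, 1, 0)
Factor λ_3 = (2, 2, 1, 1, 2)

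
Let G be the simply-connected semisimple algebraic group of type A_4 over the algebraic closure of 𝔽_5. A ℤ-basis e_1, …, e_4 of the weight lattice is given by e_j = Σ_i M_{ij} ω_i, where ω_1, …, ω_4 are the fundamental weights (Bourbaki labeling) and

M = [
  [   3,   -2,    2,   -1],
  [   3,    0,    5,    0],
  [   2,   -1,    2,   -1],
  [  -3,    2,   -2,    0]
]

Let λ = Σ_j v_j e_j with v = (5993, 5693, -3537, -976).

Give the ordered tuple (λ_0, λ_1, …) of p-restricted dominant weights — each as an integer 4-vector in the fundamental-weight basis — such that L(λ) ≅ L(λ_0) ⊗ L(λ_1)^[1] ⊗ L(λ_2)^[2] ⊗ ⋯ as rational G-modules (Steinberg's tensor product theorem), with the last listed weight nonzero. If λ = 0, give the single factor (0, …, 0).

In the fundamental-weight basis, λ has coordinates c = M·v (v = (5993, 5693, -3537, -976)):
  c_1 = 3*5993 + -2*5693 + 2*-3537 + -1*-976 = 495
  c_2 = 3*5993 + 0*5693 + 5*-3537 + 0*-976 = 294
  c_3 = 2*5993 + -1*5693 + 2*-3537 + -1*-976 = 195
  c_4 = -3*5993 + 2*5693 + -2*-3537 + 0*-976 = 481
Writing each c_i in base p = 5:
  c_1 = 495 = 0·5^0 + 4·5^1 + 4·5^2 + 3·5^3
  c_2 = 294 = 4·5^0 + 3·5^1 + 1·5^2 + 2·5^3
  c_3 = 195 = 0·5^0 + 4·5^1 + 2·5^2 + 1·5^3
  c_4 = 481 = 1·5^0 + 1·5^1 + 4·5^2 + 3·5^3
λ_0 = (0, 4, 0, 1)
λ_1 = (4, 3, 4, 1)
λ_2 = (4, 1, 2, 4)
λ_3 = (3, 2, 1, 3)

((0, 4, 0, 1), (4, 3, 4, 1), (4, 1, 2, 4), (3, 2, 1, 3))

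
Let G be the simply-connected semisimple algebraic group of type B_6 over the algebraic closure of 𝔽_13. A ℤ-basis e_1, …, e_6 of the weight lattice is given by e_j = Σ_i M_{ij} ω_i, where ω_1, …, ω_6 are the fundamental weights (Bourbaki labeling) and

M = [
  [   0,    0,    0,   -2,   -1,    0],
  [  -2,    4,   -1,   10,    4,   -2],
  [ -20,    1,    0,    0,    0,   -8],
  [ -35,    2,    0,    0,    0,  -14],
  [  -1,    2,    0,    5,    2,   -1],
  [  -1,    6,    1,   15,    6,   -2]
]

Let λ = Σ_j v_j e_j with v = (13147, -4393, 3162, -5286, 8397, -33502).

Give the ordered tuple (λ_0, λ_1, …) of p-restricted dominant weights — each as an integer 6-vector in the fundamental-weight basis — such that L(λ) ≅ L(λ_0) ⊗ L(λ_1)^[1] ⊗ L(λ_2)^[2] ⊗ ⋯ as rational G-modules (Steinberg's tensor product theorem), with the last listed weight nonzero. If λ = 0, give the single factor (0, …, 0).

((4, 2, 7, 6, 9, 11), (11, 2, 0, 7, 5, 4), (12, 4, 4, 0, 11, 10))

Compute c_i = Σ_j M_{ij} v_j with v = (13147, -4393, 3162, -5286, 8397, -33502):
  c_1 = 0·13147 + (0)·(-4393) + 0·3162 + (-2)·(-5286) + (-1)·(8397) + (0)·(-33502) = 2175
  c_2 = (-2)·(13147) + (4)·(-4393) + (-1)·(3162) + (10)·(-5286) + 4·8397 + (-2)·(-33502) = 704
  c_3 = (-20)·(13147) + (1)·(-4393) + 0·3162 + (0)·(-5286) + 0·8397 + (-8)·(-33502) = 683
  c_4 = (-35)·(13147) + (2)·(-4393) + 0·3162 + (0)·(-5286) + 0·8397 + (-14)·(-33502) = 97
  c_5 = (-1)·(13147) + (2)·(-4393) + 0·3162 + (5)·(-5286) + 2·8397 + (-1)·(-33502) = 1933
  c_6 = (-1)·(13147) + (6)·(-4393) + 1·3162 + (15)·(-5286) + 6·8397 + (-2)·(-33502) = 1753
p = 13; digits c_i = Σ_j d_{ij}·13^j, 0 ≤ d_{ij} < 13:
  c_1 = 2175 = 4·13^0 + 11·13^1 + 12·13^2
  c_2 = 704 = 2·13^0 + 2·13^1 + 4·13^2
  c_3 = 683 = 7·13^0 + 0·13^1 + 4·13^2
  c_4 = 97 = 6·13^0 + 7·13^1
  c_5 = 1933 = 9·13^0 + 5·13^1 + 11·13^2
  c_6 = 1753 = 11·13^0 + 4·13^1 + 10·13^2
p-restricted factor λ_0 = (4, 2, 7, 6, 9, 11)
p-restricted factor λ_1 = (11, 2, 0, 7, 5, 4)
p-restricted factor λ_2 = (12, 4, 4, 0, 11, 10)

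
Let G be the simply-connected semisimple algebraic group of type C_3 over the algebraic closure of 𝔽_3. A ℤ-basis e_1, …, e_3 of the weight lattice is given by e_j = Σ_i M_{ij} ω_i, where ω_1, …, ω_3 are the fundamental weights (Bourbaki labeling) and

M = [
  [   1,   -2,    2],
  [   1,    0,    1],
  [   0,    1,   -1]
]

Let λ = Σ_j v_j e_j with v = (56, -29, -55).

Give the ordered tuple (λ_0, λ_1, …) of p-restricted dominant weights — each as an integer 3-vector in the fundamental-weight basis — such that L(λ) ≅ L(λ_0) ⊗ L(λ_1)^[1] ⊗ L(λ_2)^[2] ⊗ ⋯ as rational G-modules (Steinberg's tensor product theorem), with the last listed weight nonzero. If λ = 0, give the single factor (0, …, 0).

((1, 1, 2), (1, 0, 2), (0, 0, 2))

ω-coordinates c = M·v, v = (56, -29, -55):
  c_1 = 1*56 + -2*-29 + 2*-55 = 4
  c_2 = 1*56 + 0*-29 + 1*-55 = 1
  c_3 = 0*56 + 1*-29 + -1*-55 = 26
p = 3; digits c_i = Σ_j d_{ij}·3^j, 0 ≤ d_{ij} < 3:
  c_1 = 4 = 1·3^0 + 1·3^1
  c_2 = 1 = 1·3^0
  c_3 = 26 = 2·3^0 + 2·3^1 + 2·3^2
λ_0 = (1, 1, 2)
λ_1 = (1, 0, 2)
λ_2 = (0, 0, 2)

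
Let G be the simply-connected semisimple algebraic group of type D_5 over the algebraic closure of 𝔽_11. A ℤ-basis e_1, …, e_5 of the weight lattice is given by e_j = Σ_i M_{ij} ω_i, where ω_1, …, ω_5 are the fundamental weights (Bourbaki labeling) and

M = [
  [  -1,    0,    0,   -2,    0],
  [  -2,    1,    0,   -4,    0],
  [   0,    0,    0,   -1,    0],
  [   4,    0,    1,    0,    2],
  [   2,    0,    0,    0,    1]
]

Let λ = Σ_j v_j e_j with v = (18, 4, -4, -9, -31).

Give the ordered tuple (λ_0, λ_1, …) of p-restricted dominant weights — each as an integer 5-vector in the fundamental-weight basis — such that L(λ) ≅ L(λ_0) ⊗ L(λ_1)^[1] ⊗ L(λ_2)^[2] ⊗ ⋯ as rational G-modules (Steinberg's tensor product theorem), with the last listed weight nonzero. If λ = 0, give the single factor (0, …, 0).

Change of basis e → ω: c = M·v where v = (18, 4, -4, -9, -31):
  c_1 = (-1)·(18) + (0)·(4) + (0)·(-4) + (-2)·(-9) + (0)·(-31) = 0
  c_2 = (-2)·(18) + (1)·(4) + (0)·(-4) + (-4)·(-9) + (0)·(-31) = 4
  c_3 = (0)·(18) + (0)·(4) + (0)·(-4) + (-1)·(-9) + (0)·(-31) = 9
  c_4 = (4)·(18) + (0)·(4) + (1)·(-4) + (0)·(-9) + (2)·(-31) = 6
  c_5 = (2)·(18) + (0)·(4) + (0)·(-4) + (0)·(-9) + (1)·(-31) = 5
p = 11; digits c_i = Σ_j d_{ij}·11^j, 0 ≤ d_{ij} < 11:
  c_1 = 0
  c_2 = 4 = 4·11^0
  c_3 = 9 = 9·11^0
  c_4 = 6 = 6·11^0
  c_5 = 5 = 5·11^0
Factor λ_0 = (0, 4, 9, 6, 5)

((0, 4, 9, 6, 5),)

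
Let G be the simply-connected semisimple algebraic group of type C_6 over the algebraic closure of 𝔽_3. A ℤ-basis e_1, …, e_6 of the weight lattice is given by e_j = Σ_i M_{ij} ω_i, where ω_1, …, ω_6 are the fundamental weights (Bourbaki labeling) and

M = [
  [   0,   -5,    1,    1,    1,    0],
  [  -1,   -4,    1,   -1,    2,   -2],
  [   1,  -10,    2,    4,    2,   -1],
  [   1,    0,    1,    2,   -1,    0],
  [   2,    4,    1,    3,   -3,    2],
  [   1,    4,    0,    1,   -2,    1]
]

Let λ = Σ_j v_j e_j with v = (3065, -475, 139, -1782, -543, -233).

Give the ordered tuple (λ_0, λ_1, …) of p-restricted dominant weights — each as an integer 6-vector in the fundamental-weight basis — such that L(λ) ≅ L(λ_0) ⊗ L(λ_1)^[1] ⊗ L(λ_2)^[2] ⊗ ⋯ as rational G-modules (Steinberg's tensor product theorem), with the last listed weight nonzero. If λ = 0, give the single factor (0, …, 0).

((0, 1, 1, 0, 0, 2), (0, 0, 1, 1, 2, 0), (0, 0, 0, 2, 2, 2), (1, 2, 1, 0, 0, 2), (2, 1, 1, 2, 2, 2))

ω-coordinates c = M·v, v = (3065, -475, 139, -1782, -543, -233):
  c_1 = (0)·(3065) + (-5)·(-475) + (1)·(139) + (1)·(-1782) + (1)·(-543) + (0)·(-233) = 189
  c_2 = (-1)·(3065) + (-4)·(-475) + (1)·(139) + (-1)·(-1782) + (2)·(-543) + (-2)·(-233) = 136
  c_3 = (1)·(3065) + (-10)·(-475) + (2)·(139) + (4)·(-1782) + (2)·(-543) + (-1)·(-233) = 112
  c_4 = (1)·(3065) + (0)·(-475) + (1)·(139) + (2)·(-1782) + (-1)·(-543) + (0)·(-233) = 183
  c_5 = (2)·(3065) + (4)·(-475) + (1)·(139) + (3)·(-1782) + (-3)·(-543) + (2)·(-233) = 186
  c_6 = (1)·(3065) + (4)·(-475) + (0)·(139) + (1)·(-1782) + (-2)·(-543) + (1)·(-233) = 236
Expand coordinatewise in base 3:
  c_1 = 189 = 0·3^0 + 0·3^1 + 0·3^2 + 1·3^3 + 2·3^4
  c_2 = 136 = 1·3^0 + 0·3^1 + 0·3^2 + 2·3^3 + 1·3^4
  c_3 = 112 = 1·3^0 + 1·3^1 + 0·3^2 + 1·3^3 + 1·3^4
  c_4 = 183 = 0·3^0 + 1·3^1 + 2·3^2 + 0·3^3 + 2·3^4
  c_5 = 186 = 0·3^0 + 2·3^1 + 2·3^2 + 0·3^3 + 2·3^4
  c_6 = 236 = 2·3^0 + 0·3^1 + 2·3^2 + 2·3^3 + 2·3^4
p-restricted factor λ_0 = (0, 1, 1, 0, 0, 2)
p-restricted factor λ_1 = (0, 0, 1, 1, 2, 0)
p-restricted factor λ_2 = (0, 0, 0, 2, 2, 2)
p-restricted factor λ_3 = (1, 2, 1, 0, 0, 2)
p-restricted factor λ_4 = (2, 1, 1, 2, 2, 2)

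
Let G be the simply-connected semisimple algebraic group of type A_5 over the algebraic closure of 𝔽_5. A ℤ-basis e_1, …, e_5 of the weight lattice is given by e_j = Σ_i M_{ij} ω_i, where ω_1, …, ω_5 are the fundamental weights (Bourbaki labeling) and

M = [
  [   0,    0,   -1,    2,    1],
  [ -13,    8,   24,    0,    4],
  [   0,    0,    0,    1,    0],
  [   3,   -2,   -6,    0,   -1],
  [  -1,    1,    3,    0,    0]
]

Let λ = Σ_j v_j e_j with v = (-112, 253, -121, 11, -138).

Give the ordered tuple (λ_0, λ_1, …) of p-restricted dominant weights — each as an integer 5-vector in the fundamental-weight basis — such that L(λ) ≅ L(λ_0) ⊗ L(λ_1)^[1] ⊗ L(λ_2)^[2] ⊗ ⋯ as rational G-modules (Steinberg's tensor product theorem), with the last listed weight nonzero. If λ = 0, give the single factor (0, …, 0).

((0, 4, 1, 2, 2), (1, 4, 2, 4, 0))

In the fundamental-weight basis, λ has coordinates c = M·v (v = (-112, 253, -121, 11, -138)):
  c_1 = 0*-112 + 0*253 + -1*-121 + 2*11 + 1*-138 = 5
  c_2 = -13*-112 + 8*253 + 24*-121 + 0*11 + 4*-138 = 24
  c_3 = 0*-112 + 0*253 + 0*-121 + 1*11 + 0*-138 = 11
  c_4 = 3*-112 + -2*253 + -6*-121 + 0*11 + -1*-138 = 22
  c_5 = -1*-112 + 1*253 + 3*-121 + 0*11 + 0*-138 = 2
p = 5; digits c_i = Σ_j d_{ij}·5^j, 0 ≤ d_{ij} < 5:
  c_1 = 5 = 0·5^0 + 1·5^1
  c_2 = 24 = 4·5^0 + 4·5^1
  c_3 = 11 = 1·5^0 + 2·5^1
  c_4 = 22 = 2·5^0 + 4·5^1
  c_5 = 2 = 2·5^0
Factor λ_0 = (0, 4, 1, 2, 2)
Factor λ_1 = (1, 4, 2, 4, 0)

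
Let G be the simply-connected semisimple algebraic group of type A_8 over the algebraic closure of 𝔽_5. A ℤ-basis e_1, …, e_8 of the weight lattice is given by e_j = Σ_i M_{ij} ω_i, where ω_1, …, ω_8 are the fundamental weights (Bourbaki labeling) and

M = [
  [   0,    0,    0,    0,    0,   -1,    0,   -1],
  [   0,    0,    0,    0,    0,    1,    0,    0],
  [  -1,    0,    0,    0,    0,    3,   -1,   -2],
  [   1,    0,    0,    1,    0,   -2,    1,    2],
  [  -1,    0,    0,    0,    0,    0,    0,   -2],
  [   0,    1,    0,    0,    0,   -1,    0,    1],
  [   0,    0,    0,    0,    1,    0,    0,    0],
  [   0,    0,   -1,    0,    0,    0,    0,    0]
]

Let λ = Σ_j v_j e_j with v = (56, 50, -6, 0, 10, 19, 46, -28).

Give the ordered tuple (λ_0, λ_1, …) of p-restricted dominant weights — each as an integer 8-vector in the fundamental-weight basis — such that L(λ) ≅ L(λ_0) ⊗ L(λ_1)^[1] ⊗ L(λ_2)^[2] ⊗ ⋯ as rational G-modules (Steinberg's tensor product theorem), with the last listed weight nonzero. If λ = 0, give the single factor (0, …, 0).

((4, 4, 1, 3, 0, 3, 0, 1), (1, 3, 2, 1, 0, 0, 2, 1))

In the fundamental-weight basis, λ has coordinates c = M·v (v = (56, 50, -6, 0, 10, 19, 46, -28)):
  c_1 = 0·56 + 0·50 + (0)·(-6) + 0·0 + 0·10 + (-1)·(19) + 0·46 + (-1)·(-28) = 9
  c_2 = 0·56 + 0·50 + (0)·(-6) + 0·0 + 0·10 + 1·19 + 0·46 + (0)·(-28) = 19
  c_3 = (-1)·(56) + 0·50 + (0)·(-6) + 0·0 + 0·10 + 3·19 + (-1)·(46) + (-2)·(-28) = 11
  c_4 = 1·56 + 0·50 + (0)·(-6) + 1·0 + 0·10 + (-2)·(19) + 1·46 + (2)·(-28) = 8
  c_5 = (-1)·(56) + 0·50 + (0)·(-6) + 0·0 + 0·10 + 0·19 + 0·46 + (-2)·(-28) = 0
  c_6 = 0·56 + 1·50 + (0)·(-6) + 0·0 + 0·10 + (-1)·(19) + 0·46 + (1)·(-28) = 3
  c_7 = 0·56 + 0·50 + (0)·(-6) + 0·0 + 1·10 + 0·19 + 0·46 + (0)·(-28) = 10
  c_8 = 0·56 + 0·50 + (-1)·(-6) + 0·0 + 0·10 + 0·19 + 0·46 + (0)·(-28) = 6
Writing each c_i in base p = 5:
  c_1 = 9 = 4·5^0 + 1·5^1
  c_2 = 19 = 4·5^0 + 3·5^1
  c_3 = 11 = 1·5^0 + 2·5^1
  c_4 = 8 = 3·5^0 + 1·5^1
  c_5 = 0
  c_6 = 3 = 3·5^0
  c_7 = 10 = 0·5^0 + 2·5^1
  c_8 = 6 = 1·5^0 + 1·5^1
Factor λ_0 = (4, 4, 1, 3, 0, 3, 0, 1)
Factor λ_1 = (1, 3, 2, 1, 0, 0, 2, 1)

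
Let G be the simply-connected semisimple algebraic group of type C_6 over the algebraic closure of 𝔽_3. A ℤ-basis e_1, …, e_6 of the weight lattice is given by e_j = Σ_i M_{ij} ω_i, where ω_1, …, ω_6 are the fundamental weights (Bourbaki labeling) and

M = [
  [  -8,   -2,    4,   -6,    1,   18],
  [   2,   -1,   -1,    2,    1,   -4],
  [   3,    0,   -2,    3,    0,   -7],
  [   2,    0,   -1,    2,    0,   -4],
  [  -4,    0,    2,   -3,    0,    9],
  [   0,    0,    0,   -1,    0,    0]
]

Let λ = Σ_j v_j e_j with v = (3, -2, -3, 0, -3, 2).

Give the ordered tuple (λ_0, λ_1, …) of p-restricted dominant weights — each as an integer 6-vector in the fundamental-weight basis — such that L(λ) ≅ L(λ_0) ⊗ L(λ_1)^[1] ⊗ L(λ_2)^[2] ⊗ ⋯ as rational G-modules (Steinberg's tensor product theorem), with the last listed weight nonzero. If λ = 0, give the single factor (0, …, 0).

Compute c_i = Σ_j M_{ij} v_j with v = (3, -2, -3, 0, -3, 2):
  c_1 = (-8)·(3) + (-2)·(-2) + (4)·(-3) + (-6)·(0) + (1)·(-3) + 18·2 = 1
  c_2 = 2·3 + (-1)·(-2) + (-1)·(-3) + 2·0 + (1)·(-3) + (-4)·(2) = 0
  c_3 = 3·3 + (0)·(-2) + (-2)·(-3) + 3·0 + (0)·(-3) + (-7)·(2) = 1
  c_4 = 2·3 + (0)·(-2) + (-1)·(-3) + 2·0 + (0)·(-3) + (-4)·(2) = 1
  c_5 = (-4)·(3) + (0)·(-2) + (2)·(-3) + (-3)·(0) + (0)·(-3) + 9·2 = 0
  c_6 = 0·3 + (0)·(-2) + (0)·(-3) + (-1)·(0) + (0)·(-3) + 0·2 = 0
p = 3; digits c_i = Σ_j d_{ij}·3^j, 0 ≤ d_{ij} < 3:
  c_1 = 1 = 1·3^0
  c_2 = 0
  c_3 = 1 = 1·3^0
  c_4 = 1 = 1·3^0
  c_5 = 0
  c_6 = 0
p-restricted factor λ_0 = (1, 0, 1, 1, 0, 0)

((1, 0, 1, 1, 0, 0),)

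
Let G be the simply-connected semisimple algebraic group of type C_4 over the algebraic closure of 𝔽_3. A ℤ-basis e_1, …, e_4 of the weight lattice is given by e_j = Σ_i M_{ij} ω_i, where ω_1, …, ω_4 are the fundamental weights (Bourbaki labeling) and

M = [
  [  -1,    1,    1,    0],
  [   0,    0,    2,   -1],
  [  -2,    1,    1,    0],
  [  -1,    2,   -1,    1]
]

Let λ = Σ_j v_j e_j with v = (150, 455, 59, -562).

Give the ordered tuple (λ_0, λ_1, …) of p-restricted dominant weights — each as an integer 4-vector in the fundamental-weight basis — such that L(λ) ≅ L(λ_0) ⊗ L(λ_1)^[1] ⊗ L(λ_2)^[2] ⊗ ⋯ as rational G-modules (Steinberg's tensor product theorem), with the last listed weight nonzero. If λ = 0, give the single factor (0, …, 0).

In the fundamental-weight basis, λ has coordinates c = M·v (v = (150, 455, 59, -562)):
  c_1 = (-1)·(150) + (1)·(455) + (1)·(59) + (0)·(-562) = 364
  c_2 = (0)·(150) + (0)·(455) + (2)·(59) + (-1)·(-562) = 680
  c_3 = (-2)·(150) + (1)·(455) + (1)·(59) + (0)·(-562) = 214
  c_4 = (-1)·(150) + (2)·(455) + (-1)·(59) + (1)·(-562) = 139
Expand coordinatewise in base 3:
  c_1 = 364 = 1·3^0 + 1·3^1 + 1·3^2 + 1·3^3 + 1·3^4 + 1·3^5
  c_2 = 680 = 2·3^0 + 1·3^1 + 0·3^2 + 1·3^3 + 2·3^4 + 2·3^5
  c_3 = 214 = 1·3^0 + 2·3^1 + 2·3^2 + 1·3^3 + 2·3^4
  c_4 = 139 = 1·3^0 + 1·3^1 + 0·3^2 + 2·3^3 + 1·3^4
λ_0 = (1, 2, 1, 1)
λ_1 = (1, 1, 2, 1)
λ_2 = (1, 0, 2, 0)
λ_3 = (1, 1, 1, 2)
λ_4 = (1, 2, 2, 1)
λ_5 = (1, 2, 0, 0)

((1, 2, 1, 1), (1, 1, 2, 1), (1, 0, 2, 0), (1, 1, 1, 2), (1, 2, 2, 1), (1, 2, 0, 0))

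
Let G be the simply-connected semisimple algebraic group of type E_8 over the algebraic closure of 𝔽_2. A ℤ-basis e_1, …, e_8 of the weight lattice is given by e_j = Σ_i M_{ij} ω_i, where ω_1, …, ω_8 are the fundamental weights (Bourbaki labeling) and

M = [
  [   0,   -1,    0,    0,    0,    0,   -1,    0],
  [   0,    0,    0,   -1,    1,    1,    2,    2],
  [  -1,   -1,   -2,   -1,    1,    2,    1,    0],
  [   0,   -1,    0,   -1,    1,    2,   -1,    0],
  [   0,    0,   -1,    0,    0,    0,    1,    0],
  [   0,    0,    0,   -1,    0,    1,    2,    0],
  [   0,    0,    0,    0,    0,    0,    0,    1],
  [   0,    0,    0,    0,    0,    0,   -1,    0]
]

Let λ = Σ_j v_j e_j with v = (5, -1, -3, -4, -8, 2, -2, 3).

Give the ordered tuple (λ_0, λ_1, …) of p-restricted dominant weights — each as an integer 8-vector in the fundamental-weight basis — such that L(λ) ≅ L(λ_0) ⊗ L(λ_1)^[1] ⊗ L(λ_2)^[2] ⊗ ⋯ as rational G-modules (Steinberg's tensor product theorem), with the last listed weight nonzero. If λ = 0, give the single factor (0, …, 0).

ω-coordinates c = M·v, v = (5, -1, -3, -4, -8, 2, -2, 3):
  c_1 = 0*5 + -1*-1 + 0*-3 + 0*-4 + 0*-8 + 0*2 + -1*-2 + 0*3 = 3
  c_2 = 0*5 + 0*-1 + 0*-3 + -1*-4 + 1*-8 + 1*2 + 2*-2 + 2*3 = 0
  c_3 = -1*5 + -1*-1 + -2*-3 + -1*-4 + 1*-8 + 2*2 + 1*-2 + 0*3 = 0
  c_4 = 0*5 + -1*-1 + 0*-3 + -1*-4 + 1*-8 + 2*2 + -1*-2 + 0*3 = 3
  c_5 = 0*5 + 0*-1 + -1*-3 + 0*-4 + 0*-8 + 0*2 + 1*-2 + 0*3 = 1
  c_6 = 0*5 + 0*-1 + 0*-3 + -1*-4 + 0*-8 + 1*2 + 2*-2 + 0*3 = 2
  c_7 = 0*5 + 0*-1 + 0*-3 + 0*-4 + 0*-8 + 0*2 + 0*-2 + 1*3 = 3
  c_8 = 0*5 + 0*-1 + 0*-3 + 0*-4 + 0*-8 + 0*2 + -1*-2 + 0*3 = 2
Expand coordinatewise in base 2:
  c_1 = 3 = 1·2^0 + 1·2^1
  c_2 = 0
  c_3 = 0
  c_4 = 3 = 1·2^0 + 1·2^1
  c_5 = 1 = 1·2^0
  c_6 = 2 = 0·2^0 + 1·2^1
  c_7 = 3 = 1·2^0 + 1·2^1
  c_8 = 2 = 0·2^0 + 1·2^1
p-restricted factor λ_0 = (1, 0, 0, 1, 1, 0, 1, 0)
p-restricted factor λ_1 = (1, 0, 0, 1, 0, 1, 1, 1)

((1, 0, 0, 1, 1, 0, 1, 0), (1, 0, 0, 1, 0, 1, 1, 1))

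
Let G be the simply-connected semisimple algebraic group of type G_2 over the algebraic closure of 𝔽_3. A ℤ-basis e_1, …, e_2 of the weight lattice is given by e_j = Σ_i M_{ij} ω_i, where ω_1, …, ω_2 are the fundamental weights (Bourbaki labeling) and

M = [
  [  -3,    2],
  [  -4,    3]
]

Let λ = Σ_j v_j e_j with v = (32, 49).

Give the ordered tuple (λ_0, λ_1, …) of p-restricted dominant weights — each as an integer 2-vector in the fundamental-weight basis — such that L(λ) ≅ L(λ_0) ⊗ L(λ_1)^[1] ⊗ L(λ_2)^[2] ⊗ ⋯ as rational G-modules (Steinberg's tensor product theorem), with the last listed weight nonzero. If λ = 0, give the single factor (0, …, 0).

((2, 1), (0, 0), (0, 2))

In the fundamental-weight basis, λ has coordinates c = M·v (v = (32, 49)):
  c_1 = (-3)·(32) + (2)·(49) = 2
  c_2 = (-4)·(32) + (3)·(49) = 19
Writing each c_i in base p = 3:
  c_1 = 2 = 2·3^0
  c_2 = 19 = 1·3^0 + 0·3^1 + 2·3^2
p-restricted factor λ_0 = (2, 1)
p-restricted factor λ_1 = (0, 0)
p-restricted factor λ_2 = (0, 2)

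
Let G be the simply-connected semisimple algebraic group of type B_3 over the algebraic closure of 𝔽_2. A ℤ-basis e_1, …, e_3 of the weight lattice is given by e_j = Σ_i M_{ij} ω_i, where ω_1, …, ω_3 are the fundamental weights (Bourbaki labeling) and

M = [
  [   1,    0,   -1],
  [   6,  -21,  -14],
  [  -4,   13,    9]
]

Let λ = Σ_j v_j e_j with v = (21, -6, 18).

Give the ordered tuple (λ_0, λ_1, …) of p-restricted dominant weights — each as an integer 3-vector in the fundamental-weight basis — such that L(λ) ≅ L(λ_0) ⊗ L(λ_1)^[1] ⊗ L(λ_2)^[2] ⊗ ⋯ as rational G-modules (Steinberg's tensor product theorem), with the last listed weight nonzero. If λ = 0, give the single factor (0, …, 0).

((1, 0, 0), (1, 0, 0))

Converting to the ω-basis (c_i = row i of M dotted with v = (21, -6, 18)):
  c_1 = 1·21 + (0)·(-6) + (-1)·(18) = 3
  c_2 = 6·21 + (-21)·(-6) + (-14)·(18) = 0
  c_3 = (-4)·(21) + (13)·(-6) + 9·18 = 0
Expand coordinatewise in base 2:
  c_1 = 3 = 1·2^0 + 1·2^1
  c_2 = 0
  c_3 = 0
Factor λ_0 = (1, 0, 0)
Factor λ_1 = (1, 0, 0)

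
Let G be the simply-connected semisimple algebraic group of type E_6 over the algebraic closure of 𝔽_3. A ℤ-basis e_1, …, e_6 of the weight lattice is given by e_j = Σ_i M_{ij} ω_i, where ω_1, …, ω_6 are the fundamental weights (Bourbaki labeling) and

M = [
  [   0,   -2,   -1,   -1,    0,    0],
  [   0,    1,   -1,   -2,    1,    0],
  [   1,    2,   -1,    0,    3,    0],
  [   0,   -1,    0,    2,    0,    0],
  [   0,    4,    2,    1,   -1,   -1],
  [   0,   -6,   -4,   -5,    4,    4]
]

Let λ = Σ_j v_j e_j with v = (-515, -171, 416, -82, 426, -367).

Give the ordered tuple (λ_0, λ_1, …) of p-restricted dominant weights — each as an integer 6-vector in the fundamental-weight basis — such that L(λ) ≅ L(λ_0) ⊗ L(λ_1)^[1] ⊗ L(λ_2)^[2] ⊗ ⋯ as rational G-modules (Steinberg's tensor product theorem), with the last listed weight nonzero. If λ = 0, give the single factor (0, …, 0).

Converting to the ω-basis (c_i = row i of M dotted with v = (-515, -171, 416, -82, 426, -367)):
  c_1 = (0)·(-515) + (-2)·(-171) + (-1)·(416) + (-1)·(-82) + 0·426 + (0)·(-367) = 8
  c_2 = (0)·(-515) + (1)·(-171) + (-1)·(416) + (-2)·(-82) + 1·426 + (0)·(-367) = 3
  c_3 = (1)·(-515) + (2)·(-171) + (-1)·(416) + (0)·(-82) + 3·426 + (0)·(-367) = 5
  c_4 = (0)·(-515) + (-1)·(-171) + 0·416 + (2)·(-82) + 0·426 + (0)·(-367) = 7
  c_5 = (0)·(-515) + (4)·(-171) + 2·416 + (1)·(-82) + (-1)·(426) + (-1)·(-367) = 7
  c_6 = (0)·(-515) + (-6)·(-171) + (-4)·(416) + (-5)·(-82) + 4·426 + (4)·(-367) = 8
Base-3 expansion of each c_i:
  c_1 = 8 = 2·3^0 + 2·3^1
  c_2 = 3 = 0·3^0 + 1·3^1
  c_3 = 5 = 2·3^0 + 1·3^1
  c_4 = 7 = 1·3^0 + 2·3^1
  c_5 = 7 = 1·3^0 + 2·3^1
  c_6 = 8 = 2·3^0 + 2·3^1
p-restricted factor λ_0 = (2, 0, 2, 1, 1, 2)
p-restricted factor λ_1 = (2, 1, 1, 2, 2, 2)

((2, 0, 2, 1, 1, 2), (2, 1, 1, 2, 2, 2))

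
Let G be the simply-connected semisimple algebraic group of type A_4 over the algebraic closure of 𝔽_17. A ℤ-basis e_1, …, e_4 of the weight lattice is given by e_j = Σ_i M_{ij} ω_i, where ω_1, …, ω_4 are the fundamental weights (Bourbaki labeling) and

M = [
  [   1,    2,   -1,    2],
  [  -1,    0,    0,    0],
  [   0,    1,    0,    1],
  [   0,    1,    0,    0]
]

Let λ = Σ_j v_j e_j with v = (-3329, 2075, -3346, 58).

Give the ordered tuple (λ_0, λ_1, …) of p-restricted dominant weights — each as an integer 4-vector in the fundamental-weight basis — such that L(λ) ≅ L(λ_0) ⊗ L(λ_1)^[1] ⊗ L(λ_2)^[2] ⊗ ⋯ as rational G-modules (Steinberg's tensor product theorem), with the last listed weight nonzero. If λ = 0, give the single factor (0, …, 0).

Change of basis e → ω: c = M·v where v = (-3329, 2075, -3346, 58):
  c_1 = (1)·(-3329) + 2·2075 + (-1)·(-3346) + 2·58 = 4283
  c_2 = (-1)·(-3329) + 0·2075 + (0)·(-3346) + 0·58 = 3329
  c_3 = (0)·(-3329) + 1·2075 + (0)·(-3346) + 1·58 = 2133
  c_4 = (0)·(-3329) + 1·2075 + (0)·(-3346) + 0·58 = 2075
p = 17; digits c_i = Σ_j d_{ij}·17^j, 0 ≤ d_{ij} < 17:
  c_1 = 4283 = 16·17^0 + 13·17^1 + 14·17^2
  c_2 = 3329 = 14·17^0 + 8·17^1 + 11·17^2
  c_3 = 2133 = 8·17^0 + 6·17^1 + 7·17^2
  c_4 = 2075 = 1·17^0 + 3·17^1 + 7·17^2
Factor λ_0 = (16, 14, 8, 1)
Factor λ_1 = (13, 8, 6, 3)
Factor λ_2 = (14, 11, 7, 7)

((16, 14, 8, 1), (13, 8, 6, 3), (14, 11, 7, 7))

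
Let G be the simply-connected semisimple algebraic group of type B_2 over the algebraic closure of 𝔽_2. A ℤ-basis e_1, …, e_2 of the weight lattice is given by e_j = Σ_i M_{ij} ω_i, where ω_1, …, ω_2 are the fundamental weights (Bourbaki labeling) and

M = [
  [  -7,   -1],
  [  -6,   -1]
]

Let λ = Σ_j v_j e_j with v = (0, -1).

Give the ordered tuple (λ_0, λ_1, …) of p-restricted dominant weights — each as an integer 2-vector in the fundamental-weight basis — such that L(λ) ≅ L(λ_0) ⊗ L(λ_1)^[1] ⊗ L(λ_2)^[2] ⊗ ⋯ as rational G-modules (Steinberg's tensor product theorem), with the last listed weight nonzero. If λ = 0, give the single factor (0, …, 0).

((1, 1),)

Compute c_i = Σ_j M_{ij} v_j with v = (0, -1):
  c_1 = (-7)·(0) + (-1)·(-1) = 1
  c_2 = (-6)·(0) + (-1)·(-1) = 1
p = 2; digits c_i = Σ_j d_{ij}·2^j, 0 ≤ d_{ij} < 2:
  c_1 = 1 = 1·2^0
  c_2 = 1 = 1·2^0
Factor λ_0 = (1, 1)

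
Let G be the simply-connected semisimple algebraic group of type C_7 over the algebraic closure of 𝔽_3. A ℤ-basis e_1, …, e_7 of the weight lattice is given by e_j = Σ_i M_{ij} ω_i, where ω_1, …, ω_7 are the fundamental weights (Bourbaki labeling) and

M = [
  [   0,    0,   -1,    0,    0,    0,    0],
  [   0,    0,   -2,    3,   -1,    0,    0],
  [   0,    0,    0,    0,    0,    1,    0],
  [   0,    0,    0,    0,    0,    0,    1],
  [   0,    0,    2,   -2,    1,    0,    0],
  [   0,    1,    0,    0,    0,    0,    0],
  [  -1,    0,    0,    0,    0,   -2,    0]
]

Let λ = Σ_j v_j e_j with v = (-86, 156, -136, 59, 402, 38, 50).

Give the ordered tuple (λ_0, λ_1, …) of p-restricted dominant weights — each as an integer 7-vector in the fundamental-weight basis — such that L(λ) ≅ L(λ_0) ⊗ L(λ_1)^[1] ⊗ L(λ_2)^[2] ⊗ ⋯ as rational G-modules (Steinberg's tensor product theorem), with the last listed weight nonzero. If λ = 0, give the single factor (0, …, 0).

ω-coordinates c = M·v, v = (-86, 156, -136, 59, 402, 38, 50):
  c_1 = (0)·(-86) + (0)·(156) + (-1)·(-136) + (0)·(59) + (0)·(402) + (0)·(38) + (0)·(50) = 136
  c_2 = (0)·(-86) + (0)·(156) + (-2)·(-136) + (3)·(59) + (-1)·(402) + (0)·(38) + (0)·(50) = 47
  c_3 = (0)·(-86) + (0)·(156) + (0)·(-136) + (0)·(59) + (0)·(402) + (1)·(38) + (0)·(50) = 38
  c_4 = (0)·(-86) + (0)·(156) + (0)·(-136) + (0)·(59) + (0)·(402) + (0)·(38) + (1)·(50) = 50
  c_5 = (0)·(-86) + (0)·(156) + (2)·(-136) + (-2)·(59) + (1)·(402) + (0)·(38) + (0)·(50) = 12
  c_6 = (0)·(-86) + (1)·(156) + (0)·(-136) + (0)·(59) + (0)·(402) + (0)·(38) + (0)·(50) = 156
  c_7 = (-1)·(-86) + (0)·(156) + (0)·(-136) + (0)·(59) + (0)·(402) + (-2)·(38) + (0)·(50) = 10
p = 3; digits c_i = Σ_j d_{ij}·3^j, 0 ≤ d_{ij} < 3:
  c_1 = 136 = 1·3^0 + 0·3^1 + 0·3^2 + 2·3^3 + 1·3^4
  c_2 = 47 = 2·3^0 + 0·3^1 + 2·3^2 + 1·3^3
  c_3 = 38 = 2·3^0 + 0·3^1 + 1·3^2 + 1·3^3
  c_4 = 50 = 2·3^0 + 1·3^1 + 2·3^2 + 1·3^3
  c_5 = 12 = 0·3^0 + 1·3^1 + 1·3^2
  c_6 = 156 = 0·3^0 + 1·3^1 + 2·3^2 + 2·3^3 + 1·3^4
  c_7 = 10 = 1·3^0 + 0·3^1 + 1·3^2
λ_0 = (1, 2, 2, 2, 0, 0, 1)
λ_1 = (0, 0, 0, 1, 1, 1, 0)
λ_2 = (0, 2, 1, 2, 1, 2, 1)
λ_3 = (2, 1, 1, 1, 0, 2, 0)
λ_4 = (1, 0, 0, 0, 0, 1, 0)

((1, 2, 2, 2, 0, 0, 1), (0, 0, 0, 1, 1, 1, 0), (0, 2, 1, 2, 1, 2, 1), (2, 1, 1, 1, 0, 2, 0), (1, 0, 0, 0, 0, 1, 0))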